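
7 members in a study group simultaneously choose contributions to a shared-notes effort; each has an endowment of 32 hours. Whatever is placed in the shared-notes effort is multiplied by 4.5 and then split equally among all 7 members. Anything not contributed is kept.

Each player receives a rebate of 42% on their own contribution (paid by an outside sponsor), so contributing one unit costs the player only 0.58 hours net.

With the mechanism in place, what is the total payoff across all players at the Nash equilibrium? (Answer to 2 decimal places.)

The effective private return per unit is now (4.5/7) / 0.58 = 1.1084 > 1, so every player's dominant strategy flips to full contribution.
At the Nash equilibrium everyone contributes 32. Group total payoff = 7 × (32 × 0.42 + 4.5 × 32) = 1102.08.

1102.08 hours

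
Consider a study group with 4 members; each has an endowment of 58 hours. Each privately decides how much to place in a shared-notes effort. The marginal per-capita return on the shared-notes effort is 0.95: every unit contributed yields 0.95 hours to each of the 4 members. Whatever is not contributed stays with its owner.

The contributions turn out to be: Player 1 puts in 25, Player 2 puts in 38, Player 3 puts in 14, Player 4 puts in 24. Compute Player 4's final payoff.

129.95 hours

Total contributed: 25 + 38 + 14 + 24 = 101.
Each receives 0.95 × 101 = 95.95 from the shared-notes effort.
Player 4 keeps 58 − 24 = 34, so Player 4's payoff is 34 + 95.95 = 129.95.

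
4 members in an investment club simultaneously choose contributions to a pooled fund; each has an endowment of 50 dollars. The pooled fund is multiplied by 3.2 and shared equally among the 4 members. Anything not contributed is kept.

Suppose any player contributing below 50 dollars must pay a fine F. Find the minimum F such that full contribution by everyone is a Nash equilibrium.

Given the others contribute fully, the best deviation is to contribute 0 (any partial contribution still incurs the fine and gives up units whose private return 0.8000 is below 1).
Deviating from 50 to 0 saves 50 dollars but forfeits the deviator's share of the drop in the pooled fund: 3.2/4 × 50 = 40.00.
So the deviation gain is 50 − 40.00 = 10.00, and the fine must be at least 10.00 dollars to wipe it out.

10.00 dollars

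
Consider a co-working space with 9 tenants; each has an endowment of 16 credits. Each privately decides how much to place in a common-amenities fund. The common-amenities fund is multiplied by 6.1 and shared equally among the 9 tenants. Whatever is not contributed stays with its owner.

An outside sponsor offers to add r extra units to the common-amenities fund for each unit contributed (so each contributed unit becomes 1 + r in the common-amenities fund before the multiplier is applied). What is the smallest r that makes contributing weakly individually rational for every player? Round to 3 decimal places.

With matching at rate r, one contributed unit becomes (1 + r) in the common-amenities fund and returns 6.1 × (1 + r) / 9 to the contributor.
Setting this equal to 1: 1 + r = 9/6.1 = 1.4754.
So the minimum matching rate is r = 1.4754 − 1 = 0.475.

0.475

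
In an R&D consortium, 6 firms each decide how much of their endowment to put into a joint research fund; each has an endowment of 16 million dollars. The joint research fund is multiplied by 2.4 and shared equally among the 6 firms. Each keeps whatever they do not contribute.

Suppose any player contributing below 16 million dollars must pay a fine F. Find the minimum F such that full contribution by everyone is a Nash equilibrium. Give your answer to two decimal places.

9.60 million dollars

Given the others contribute fully, the best deviation is to contribute 0 (any partial contribution still incurs the fine and gives up units whose private return 0.4000 is below 1).
Deviating from 16 to 0 saves 16 million dollars but forfeits the deviator's share of the drop in the joint research fund: 2.4/6 × 16 = 6.40.
So the deviation gain is 16 − 6.40 = 9.60, and the fine must be at least 9.60 million dollars to wipe it out.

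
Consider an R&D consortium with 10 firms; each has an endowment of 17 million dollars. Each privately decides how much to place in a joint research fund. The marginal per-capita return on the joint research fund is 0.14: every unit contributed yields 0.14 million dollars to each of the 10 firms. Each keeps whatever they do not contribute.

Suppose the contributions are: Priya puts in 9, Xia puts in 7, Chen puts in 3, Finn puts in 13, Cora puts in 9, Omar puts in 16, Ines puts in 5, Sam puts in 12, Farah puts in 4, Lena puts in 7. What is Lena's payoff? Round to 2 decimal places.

21.90 million dollars

Total contributed: 9 + 7 + 3 + 13 + 9 + 16 + 5 + 12 + 4 + 7 = 85.
Each receives 0.14 × 85 = 11.90 from the joint research fund.
Lena keeps 17 − 7 = 10, so Lena's payoff is 10 + 11.90 = 21.90.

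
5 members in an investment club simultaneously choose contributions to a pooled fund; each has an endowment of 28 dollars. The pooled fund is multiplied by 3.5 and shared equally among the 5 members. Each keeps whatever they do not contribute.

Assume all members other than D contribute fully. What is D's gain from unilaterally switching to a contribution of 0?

8.40 dollars

Switching from a contribution of 28 to 0 lets D keep an extra 28 dollars, but lowers the pooled fund by 28, which costs D their own share of that drop: 3.5/5 × 28 = 19.60.
Net gain = 28 − 19.60 = 8.40. The private return per contributed unit (0.7000) is below 1, so free-riding is indeed the best response regardless of what the others do.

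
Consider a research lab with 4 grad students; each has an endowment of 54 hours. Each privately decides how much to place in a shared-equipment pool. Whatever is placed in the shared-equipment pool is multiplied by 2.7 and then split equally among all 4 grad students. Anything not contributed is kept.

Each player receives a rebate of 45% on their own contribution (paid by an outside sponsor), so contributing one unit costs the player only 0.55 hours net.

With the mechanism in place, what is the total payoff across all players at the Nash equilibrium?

680.40 hours

The effective private return per unit is now (2.7/4) / 0.55 = 1.2273 > 1, so every player's dominant strategy flips to full contribution.
So the Nash equilibrium is full contribution by all 4; the group earns 4 × (54 × 0.45 + 2.7 × 54) = 680.40.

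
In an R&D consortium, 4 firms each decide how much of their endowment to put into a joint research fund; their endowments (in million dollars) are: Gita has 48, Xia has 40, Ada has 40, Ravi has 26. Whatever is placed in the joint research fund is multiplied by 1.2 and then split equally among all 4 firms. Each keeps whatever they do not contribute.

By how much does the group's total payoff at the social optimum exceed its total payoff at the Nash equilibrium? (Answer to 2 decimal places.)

The private return per contributed unit is 1.2/4 = 0.3000 < 1 for every player regardless of endowment, so the Nash equilibrium is zero contribution and the group total is Σ E_j = 48 + 40 + 40 + 26 = 154.
Each contributed unit returns 1.200 to the group, so the social optimum is full contribution by everyone: group total = 1.200 × 154 = 184.80.
Efficiency loss = (1.200 − 1) × 154 = 30.80.

30.80 million dollars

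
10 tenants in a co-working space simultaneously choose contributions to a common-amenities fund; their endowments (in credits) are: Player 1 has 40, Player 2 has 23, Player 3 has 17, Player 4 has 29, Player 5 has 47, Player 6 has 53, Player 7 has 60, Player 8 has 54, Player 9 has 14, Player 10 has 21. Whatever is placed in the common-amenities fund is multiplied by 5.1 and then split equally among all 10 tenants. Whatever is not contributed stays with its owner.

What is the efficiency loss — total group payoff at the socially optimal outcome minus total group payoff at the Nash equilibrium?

The private return per contributed unit is 5.1/10 = 0.5100 < 1 for every player regardless of endowment, so the Nash equilibrium is zero contribution and the group total is Σ E_j = 40 + 23 + 17 + 29 + 47 + 53 + 60 + 54 + 14 + 21 = 358.
Each contributed unit returns 5.100 to the group, so the social optimum is full contribution by everyone: group total = 5.100 × 358 = 1825.80.
Efficiency loss = (5.100 − 1) × 358 = 1467.80.

1467.80 credits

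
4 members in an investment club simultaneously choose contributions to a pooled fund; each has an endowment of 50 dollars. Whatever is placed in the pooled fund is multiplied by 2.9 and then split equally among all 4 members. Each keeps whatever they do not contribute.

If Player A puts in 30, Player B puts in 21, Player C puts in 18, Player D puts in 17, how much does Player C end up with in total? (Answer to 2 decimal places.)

Total contributed: 30 + 21 + 18 + 17 = 86.
Each receives 2.9 × 86 / 4 = 62.35 from the pooled fund.
Player C keeps 50 − 18 = 32, so Player C's payoff is 32 + 62.35 = 94.35.

94.35 dollars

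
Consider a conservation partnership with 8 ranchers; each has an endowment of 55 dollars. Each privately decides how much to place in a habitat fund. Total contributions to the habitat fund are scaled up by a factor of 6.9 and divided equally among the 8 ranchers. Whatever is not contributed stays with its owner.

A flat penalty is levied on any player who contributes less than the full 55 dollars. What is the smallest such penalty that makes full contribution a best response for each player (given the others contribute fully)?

Given the others contribute fully, the best deviation is to contribute 0 (any partial contribution still incurs the fine and gives up units whose private return 0.8625 is below 1).
Deviating from 55 to 0 saves 55 dollars but forfeits the deviator's share of the drop in the habitat fund: 6.9/8 × 55 = 47.44.
So the deviation gain is 55 − 47.44 = 7.56, and the fine must be at least 7.56 dollars to wipe it out.

7.56 dollars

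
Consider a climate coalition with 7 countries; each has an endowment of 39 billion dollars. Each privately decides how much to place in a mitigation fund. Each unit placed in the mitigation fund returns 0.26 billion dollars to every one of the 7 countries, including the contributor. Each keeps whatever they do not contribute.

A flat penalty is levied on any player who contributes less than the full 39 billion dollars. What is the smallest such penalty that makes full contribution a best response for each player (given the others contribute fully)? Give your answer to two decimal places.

28.86 billion dollars

Given the others contribute fully, the best deviation is to contribute 0 (any partial contribution still incurs the fine and gives up units whose private return 0.26 is below 1).
Deviating from 39 to 0 saves 39 billion dollars but forfeits the deviator's share of the drop in the mitigation fund: 0.26 × 39 = 10.14.
So the deviation gain is 39 − 10.14 = 28.86, and the fine must be at least 28.86 billion dollars to wipe it out.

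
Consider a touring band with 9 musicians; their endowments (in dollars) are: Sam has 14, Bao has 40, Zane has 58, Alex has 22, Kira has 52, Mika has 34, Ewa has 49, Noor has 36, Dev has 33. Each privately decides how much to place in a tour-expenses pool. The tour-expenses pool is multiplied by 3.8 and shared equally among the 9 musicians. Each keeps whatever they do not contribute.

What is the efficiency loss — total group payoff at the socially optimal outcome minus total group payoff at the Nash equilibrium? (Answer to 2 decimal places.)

The private return per contributed unit is 3.8/9 = 0.4222 < 1 for every player regardless of endowment, so the Nash equilibrium is zero contribution and the group total is Σ E_j = 14 + 40 + 58 + 22 + 52 + 34 + 49 + 36 + 33 = 338.
Each contributed unit returns 3.800 to the group, so the social optimum is full contribution by everyone: group total = 3.800 × 338 = 1284.40.
Efficiency loss = (3.800 − 1) × 338 = 946.40.

946.40 dollars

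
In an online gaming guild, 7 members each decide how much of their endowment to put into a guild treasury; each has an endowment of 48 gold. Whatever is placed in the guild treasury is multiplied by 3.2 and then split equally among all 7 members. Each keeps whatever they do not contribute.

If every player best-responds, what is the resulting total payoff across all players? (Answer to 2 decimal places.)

336.00 gold

Each contributed unit returns 3.2/7 = 0.4571 to its contributor — below 1 — so contributing 0 is dominant for every player. At the Nash equilibrium everyone keeps their 48, and the group total is 7 × 48 = 336.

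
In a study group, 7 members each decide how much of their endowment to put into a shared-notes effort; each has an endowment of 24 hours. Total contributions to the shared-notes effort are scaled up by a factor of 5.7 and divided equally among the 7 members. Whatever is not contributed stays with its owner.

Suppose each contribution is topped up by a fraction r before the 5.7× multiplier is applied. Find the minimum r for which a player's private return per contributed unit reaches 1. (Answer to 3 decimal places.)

0.228

With matching at rate r, one contributed unit becomes (1 + r) in the shared-notes effort and returns 5.7 × (1 + r) / 7 to the contributor.
Setting this equal to 1: 1 + r = 7/5.7 = 1.2281.
So the minimum matching rate is r = 1.2281 − 1 = 0.228.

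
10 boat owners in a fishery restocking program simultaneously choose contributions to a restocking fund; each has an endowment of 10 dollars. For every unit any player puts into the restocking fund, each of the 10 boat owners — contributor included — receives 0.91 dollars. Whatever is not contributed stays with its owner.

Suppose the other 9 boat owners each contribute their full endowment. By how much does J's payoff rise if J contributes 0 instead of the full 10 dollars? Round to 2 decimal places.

Switching from a contribution of 10 to 0 lets J keep an extra 10 dollars, but lowers the restocking fund by 10, which costs J their own share of that drop: 0.91 × 10 = 9.10.
Net gain = 10 − 9.10 = 0.90. The private return per contributed unit (0.91) is below 1, so free-riding is indeed the best response regardless of what the others do.

0.90 dollars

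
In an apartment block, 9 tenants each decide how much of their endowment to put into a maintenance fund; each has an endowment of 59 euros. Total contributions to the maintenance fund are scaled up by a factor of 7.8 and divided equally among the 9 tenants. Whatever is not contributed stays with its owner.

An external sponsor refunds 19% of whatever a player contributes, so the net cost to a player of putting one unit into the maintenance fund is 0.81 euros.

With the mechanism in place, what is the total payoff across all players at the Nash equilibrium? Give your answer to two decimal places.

The effective private return per unit is now (7.8/9) / 0.81 = 1.0700 > 1, so every player's dominant strategy flips to full contribution.
At the Nash equilibrium everyone contributes 59. Group total payoff = 9 × (59 × 0.19 + 7.8 × 59) = 4242.69.

4242.69 euros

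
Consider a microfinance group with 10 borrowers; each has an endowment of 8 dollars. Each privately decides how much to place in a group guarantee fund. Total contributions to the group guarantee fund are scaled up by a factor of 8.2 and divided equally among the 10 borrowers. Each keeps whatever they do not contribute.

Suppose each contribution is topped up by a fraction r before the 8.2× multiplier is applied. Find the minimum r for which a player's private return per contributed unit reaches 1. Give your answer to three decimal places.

With matching at rate r, one contributed unit becomes (1 + r) in the group guarantee fund and returns 8.2 × (1 + r) / 10 to the contributor.
Setting this equal to 1: 1 + r = 10/8.2 = 1.2195.
So the minimum matching rate is r = 1.2195 − 1 = 0.220.

0.220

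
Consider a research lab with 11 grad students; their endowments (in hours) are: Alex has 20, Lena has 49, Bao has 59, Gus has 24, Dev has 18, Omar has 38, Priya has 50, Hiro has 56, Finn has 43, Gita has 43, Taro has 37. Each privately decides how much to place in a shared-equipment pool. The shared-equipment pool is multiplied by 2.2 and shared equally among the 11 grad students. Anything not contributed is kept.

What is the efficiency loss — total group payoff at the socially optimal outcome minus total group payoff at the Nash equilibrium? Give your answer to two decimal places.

The private return per contributed unit is 2.2/11 = 0.2000 < 1 for every player regardless of endowment, so the Nash equilibrium is zero contribution and the group total is Σ E_j = 20 + 49 + 59 + 24 + 18 + 38 + 50 + 56 + 43 + 43 + 37 = 437.
Each contributed unit returns 2.200 to the group, so the social optimum is full contribution by everyone: group total = 2.200 × 437 = 961.40.
Efficiency loss = (2.200 − 1) × 437 = 524.40.

524.40 hours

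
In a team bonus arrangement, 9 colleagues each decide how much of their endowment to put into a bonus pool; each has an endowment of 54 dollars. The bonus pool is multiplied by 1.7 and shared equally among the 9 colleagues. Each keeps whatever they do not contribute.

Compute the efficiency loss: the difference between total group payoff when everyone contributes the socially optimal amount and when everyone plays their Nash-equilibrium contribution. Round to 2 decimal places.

Each contributed unit returns 1.7/9 = 0.1889 to its contributor — below 1 — so contributing 0 is dominant for every player. At the Nash equilibrium everyone keeps their 54, and the group total is 9 × 54 = 486.
Each contributed unit returns 1.700 to the group as a whole (0.1889 to each of 9 players), which exceeds 1, so the social optimum is full contribution: group total = 1.700 × 486 = 826.20.
Efficiency loss = 826.20 − 486 = 340.20.

340.20 dollars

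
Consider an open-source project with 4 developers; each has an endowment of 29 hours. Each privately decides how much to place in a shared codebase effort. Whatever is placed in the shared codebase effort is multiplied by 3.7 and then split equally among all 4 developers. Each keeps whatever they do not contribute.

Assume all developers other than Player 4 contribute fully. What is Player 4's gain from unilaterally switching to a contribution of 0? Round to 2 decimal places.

2.18 hours

Switching from a contribution of 29 to 0 lets Player 4 keep an extra 29 hours, but lowers the shared codebase effort by 29, which costs Player 4 their own share of that drop: 3.7/4 × 29 = 26.82.
Net gain = 29 − 26.82 = 2.18. The private return per contributed unit (0.9250) is below 1, so free-riding is indeed the best response regardless of what the others do.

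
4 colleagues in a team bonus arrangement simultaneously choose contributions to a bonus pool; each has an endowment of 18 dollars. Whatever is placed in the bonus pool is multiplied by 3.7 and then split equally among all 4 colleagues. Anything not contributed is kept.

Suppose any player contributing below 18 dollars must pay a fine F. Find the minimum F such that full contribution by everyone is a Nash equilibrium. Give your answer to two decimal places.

1.35 dollars

Given the others contribute fully, the best deviation is to contribute 0 (any partial contribution still incurs the fine and gives up units whose private return 0.9250 is below 1).
Deviating from 18 to 0 saves 18 dollars but forfeits the deviator's share of the drop in the bonus pool: 3.7/4 × 18 = 16.65.
So the deviation gain is 18 − 16.65 = 1.35, and the fine must be at least 1.35 dollars to wipe it out.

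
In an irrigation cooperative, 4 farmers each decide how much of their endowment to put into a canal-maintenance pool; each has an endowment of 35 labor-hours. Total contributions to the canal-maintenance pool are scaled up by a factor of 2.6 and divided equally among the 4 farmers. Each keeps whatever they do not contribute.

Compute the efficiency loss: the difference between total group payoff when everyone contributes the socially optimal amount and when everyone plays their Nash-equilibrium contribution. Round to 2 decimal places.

Each contributed unit returns 2.6/4 = 0.6500 to its contributor — below 1 — so contributing 0 is dominant for every player. At the Nash equilibrium everyone keeps their 35, and the group total is 4 × 35 = 140.
Each contributed unit returns 2.600 to the group as a whole (0.6500 to each of 4 players), which exceeds 1, so the social optimum is full contribution: group total = 2.600 × 140 = 364.00.
Efficiency loss = 364.00 − 140 = 224.00.

224.00 labor-hours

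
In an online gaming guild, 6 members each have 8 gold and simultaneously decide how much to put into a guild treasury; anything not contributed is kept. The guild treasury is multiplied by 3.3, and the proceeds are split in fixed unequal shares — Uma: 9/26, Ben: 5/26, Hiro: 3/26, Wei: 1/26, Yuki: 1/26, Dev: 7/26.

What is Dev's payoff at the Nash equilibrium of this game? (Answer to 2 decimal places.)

Each unit j contributes comes back to j as 3.3 × (j's share), so j prefers to contribute only if that share exceeds 1/3.3 = 0.3030; otherwise keeping the unit dominates.
Only Uma (9/26) clears that bar, contributing 8; the remaining 5 contribute 0. Total contributed: 8.
Dev keeps 8 and receives 3.3 × 8 × 7/26 = 7.11 from the guild treasury, for a payoff of 15.11.

15.11 gold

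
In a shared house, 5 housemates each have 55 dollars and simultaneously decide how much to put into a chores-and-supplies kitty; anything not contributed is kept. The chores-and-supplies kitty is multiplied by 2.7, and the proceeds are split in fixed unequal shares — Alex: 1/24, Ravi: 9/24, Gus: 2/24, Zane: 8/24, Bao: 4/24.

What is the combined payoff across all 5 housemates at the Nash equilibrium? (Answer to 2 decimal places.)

A player with share s gets back 2.7·s per unit contributed, so full contribution is dominant for anyone with s > 1/2.7 = 0.3704 and zero contribution is dominant for anyone below.
The only share above 0.3704 is Ravi's 9/24, contributing 55; the remaining 4 contribute 0. Total contributed: 55.
The chores-and-supplies kitty pays out 2.7 × 55 = 148.50 in total (split across the unequal shares, but the aggregate is all that matters for the group sum).
The 4 free-riders keep 55 each, adding 220. Group total = 220 + 148.50 = 368.50.

368.50 dollars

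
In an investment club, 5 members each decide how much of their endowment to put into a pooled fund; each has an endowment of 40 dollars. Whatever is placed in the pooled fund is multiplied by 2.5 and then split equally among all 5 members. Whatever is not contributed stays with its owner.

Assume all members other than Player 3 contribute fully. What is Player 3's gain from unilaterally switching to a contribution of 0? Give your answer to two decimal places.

20.00 dollars

Switching from a contribution of 40 to 0 lets Player 3 keep an extra 40 dollars, but lowers the pooled fund by 40, which costs Player 3 their own share of that drop: 2.5/5 × 40 = 20.00.
Net gain = 40 − 20.00 = 20.00. The private return per contributed unit (0.5000) is below 1, so free-riding is indeed the best response regardless of what the others do.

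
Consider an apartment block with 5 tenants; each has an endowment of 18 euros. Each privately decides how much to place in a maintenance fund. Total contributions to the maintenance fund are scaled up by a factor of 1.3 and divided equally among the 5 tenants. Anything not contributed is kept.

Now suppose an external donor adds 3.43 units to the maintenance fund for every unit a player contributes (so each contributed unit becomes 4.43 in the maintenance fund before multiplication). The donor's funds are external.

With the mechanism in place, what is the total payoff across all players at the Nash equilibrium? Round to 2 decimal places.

With the mechanism, a contributed unit returns 1.3 × 4.43 / 5 = 1.1518 per unit of net cost to the contributor — now above 1 — so contributing fully is weakly dominant for every player.
So the Nash equilibrium is full contribution by all 5; the group earns 1.3 × 4.43 × 90 = 518.31.

518.31 euros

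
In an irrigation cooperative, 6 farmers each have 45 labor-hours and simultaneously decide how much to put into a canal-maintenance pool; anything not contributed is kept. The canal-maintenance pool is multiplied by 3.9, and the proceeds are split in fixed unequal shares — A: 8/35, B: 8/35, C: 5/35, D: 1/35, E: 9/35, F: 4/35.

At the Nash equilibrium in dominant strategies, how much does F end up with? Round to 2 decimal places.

65.06 labor-hours

For player j, contributing a unit is worthwhile iff 3.9 × (j's share) ≥ 1, i.e. iff j's share is at least 0.2564.
The only share above 0.2564 is E's 9/35, contributing 45; the remaining 5 contribute 0. Total contributed: 45.
F keeps 45 and receives 3.9 × 45 × 4/35 = 20.06 from the canal-maintenance pool, for a payoff of 65.06.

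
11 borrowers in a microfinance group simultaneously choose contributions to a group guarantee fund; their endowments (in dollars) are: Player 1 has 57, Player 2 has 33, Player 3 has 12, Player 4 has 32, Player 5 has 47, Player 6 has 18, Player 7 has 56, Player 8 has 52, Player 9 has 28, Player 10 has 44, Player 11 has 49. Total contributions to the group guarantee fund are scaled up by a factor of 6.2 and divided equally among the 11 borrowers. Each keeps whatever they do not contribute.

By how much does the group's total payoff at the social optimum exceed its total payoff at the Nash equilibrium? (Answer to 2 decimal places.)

The private return per contributed unit is 6.2/11 = 0.5636 < 1 for every player regardless of endowment, so the Nash equilibrium is zero contribution and the group total is Σ E_j = 57 + 33 + 12 + 32 + 47 + 18 + 56 + 52 + 28 + 44 + 49 = 428.
Each contributed unit returns 6.200 to the group, so the social optimum is full contribution by everyone: group total = 6.200 × 428 = 2653.60.
Efficiency loss = (6.200 − 1) × 428 = 2225.60.

2225.60 dollars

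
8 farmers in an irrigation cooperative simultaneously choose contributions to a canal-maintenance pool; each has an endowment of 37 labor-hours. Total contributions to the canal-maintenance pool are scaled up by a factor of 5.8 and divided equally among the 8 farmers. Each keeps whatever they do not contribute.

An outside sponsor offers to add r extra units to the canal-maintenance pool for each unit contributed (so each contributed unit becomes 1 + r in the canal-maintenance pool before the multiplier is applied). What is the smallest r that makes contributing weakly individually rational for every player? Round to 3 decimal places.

With matching at rate r, one contributed unit becomes (1 + r) in the canal-maintenance pool and returns 5.8 × (1 + r) / 8 to the contributor.
Setting this equal to 1: 1 + r = 8/5.8 = 1.3793.
So the minimum matching rate is r = 1.3793 − 1 = 0.379.

0.379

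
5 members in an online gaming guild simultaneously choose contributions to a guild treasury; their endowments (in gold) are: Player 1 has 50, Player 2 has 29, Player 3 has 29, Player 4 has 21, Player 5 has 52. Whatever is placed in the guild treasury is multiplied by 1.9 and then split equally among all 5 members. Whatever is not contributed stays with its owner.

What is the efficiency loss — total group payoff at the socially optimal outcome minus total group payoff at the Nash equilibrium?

162.90 gold

The private return per contributed unit is 1.9/5 = 0.3800 < 1 for every player regardless of endowment, so the Nash equilibrium is zero contribution and the group total is Σ E_j = 50 + 29 + 29 + 21 + 52 = 181.
Each contributed unit returns 1.900 to the group, so the social optimum is full contribution by everyone: group total = 1.900 × 181 = 343.90.
Efficiency loss = (1.900 − 1) × 181 = 162.90.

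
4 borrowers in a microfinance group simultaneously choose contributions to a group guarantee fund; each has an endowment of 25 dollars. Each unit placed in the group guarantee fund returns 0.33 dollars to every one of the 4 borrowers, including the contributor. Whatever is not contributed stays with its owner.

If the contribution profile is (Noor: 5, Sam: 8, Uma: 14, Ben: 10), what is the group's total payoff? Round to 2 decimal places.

111.84 dollars

Total contributed: 5 + 8 + 14 + 10 = 37; total kept: 4 × 25 − 37 = 63.
The group guarantee fund pays out 0.33 × 4 × 37 = 48.84 in aggregate.
Group total = 63 + 48.84 = 111.84.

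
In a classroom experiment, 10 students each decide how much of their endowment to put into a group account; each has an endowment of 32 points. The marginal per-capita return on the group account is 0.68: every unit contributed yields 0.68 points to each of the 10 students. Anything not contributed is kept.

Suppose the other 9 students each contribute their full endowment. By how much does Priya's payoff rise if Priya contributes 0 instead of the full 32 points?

Switching from a contribution of 32 to 0 lets Priya keep an extra 32 points, but lowers the group account by 32, which costs Priya their own share of that drop: 0.68 × 32 = 21.76.
Net gain = 32 − 21.76 = 10.24. The private return per contributed unit (0.68) is below 1, so free-riding is indeed the best response regardless of what the others do.

10.24 points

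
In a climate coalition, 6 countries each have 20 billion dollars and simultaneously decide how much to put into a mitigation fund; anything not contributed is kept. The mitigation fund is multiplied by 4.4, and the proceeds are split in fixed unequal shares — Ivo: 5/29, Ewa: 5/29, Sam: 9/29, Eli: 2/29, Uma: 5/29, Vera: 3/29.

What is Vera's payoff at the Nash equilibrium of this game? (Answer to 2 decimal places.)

29.10 billion dollars

For player j, contributing a unit is worthwhile iff 4.4 × (j's share) ≥ 1, i.e. iff j's share is at least 0.2273.
The only share above 0.2273 is Sam's 9/29, contributing 20; the remaining 5 contribute 0. Total contributed: 20.
Vera keeps 20 and receives 4.4 × 20 × 3/29 = 9.10 from the mitigation fund, for a payoff of 29.10.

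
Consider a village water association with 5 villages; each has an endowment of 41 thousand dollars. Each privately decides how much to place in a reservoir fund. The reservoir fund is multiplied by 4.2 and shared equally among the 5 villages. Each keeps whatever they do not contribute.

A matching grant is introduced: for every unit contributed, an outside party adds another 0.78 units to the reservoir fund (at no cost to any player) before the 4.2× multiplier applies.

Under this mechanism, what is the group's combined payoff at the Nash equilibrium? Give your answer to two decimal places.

The effective private return per unit is now 4.2 × 1.78 / 5 = 1.4952 > 1, so every player's dominant strategy flips to full contribution.
So the Nash equilibrium is full contribution by all 5; the group earns 4.2 × 1.78 × 205 = 1532.58.

1532.58 thousand dollars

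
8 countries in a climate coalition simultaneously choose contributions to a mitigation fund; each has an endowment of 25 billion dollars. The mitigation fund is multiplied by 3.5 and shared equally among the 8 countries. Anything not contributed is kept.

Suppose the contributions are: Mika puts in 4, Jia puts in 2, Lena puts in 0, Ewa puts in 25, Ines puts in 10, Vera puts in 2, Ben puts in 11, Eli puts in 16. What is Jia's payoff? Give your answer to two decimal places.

Total contributed: 4 + 2 + 0 + 25 + 10 + 2 + 11 + 16 = 70.
Each receives 3.5 × 70 / 8 = 30.63 from the mitigation fund.
Jia keeps 25 − 2 = 23, so Jia's payoff is 23 + 30.63 = 53.63.

53.63 billion dollars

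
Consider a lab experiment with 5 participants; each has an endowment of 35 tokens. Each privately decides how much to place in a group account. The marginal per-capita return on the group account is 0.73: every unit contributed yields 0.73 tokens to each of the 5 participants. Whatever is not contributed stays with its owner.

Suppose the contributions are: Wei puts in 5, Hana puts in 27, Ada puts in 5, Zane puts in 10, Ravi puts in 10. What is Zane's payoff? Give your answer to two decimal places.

66.61 tokens

Total contributed: 5 + 27 + 5 + 10 + 10 = 57.
Each receives 0.73 × 57 = 41.61 from the group account.
Zane keeps 35 − 10 = 25, so Zane's payoff is 25 + 41.61 = 66.61.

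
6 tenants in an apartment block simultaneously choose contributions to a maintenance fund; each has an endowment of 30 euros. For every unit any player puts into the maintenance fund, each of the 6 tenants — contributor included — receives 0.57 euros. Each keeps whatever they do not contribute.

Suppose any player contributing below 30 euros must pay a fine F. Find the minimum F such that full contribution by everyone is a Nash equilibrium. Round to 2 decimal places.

Given the others contribute fully, the best deviation is to contribute 0 (any partial contribution still incurs the fine and gives up units whose private return 0.57 is below 1).
Deviating from 30 to 0 saves 30 euros but forfeits the deviator's share of the drop in the maintenance fund: 0.57 × 30 = 17.10.
So the deviation gain is 30 − 17.10 = 12.90, and the fine must be at least 12.90 euros to wipe it out.

12.90 euros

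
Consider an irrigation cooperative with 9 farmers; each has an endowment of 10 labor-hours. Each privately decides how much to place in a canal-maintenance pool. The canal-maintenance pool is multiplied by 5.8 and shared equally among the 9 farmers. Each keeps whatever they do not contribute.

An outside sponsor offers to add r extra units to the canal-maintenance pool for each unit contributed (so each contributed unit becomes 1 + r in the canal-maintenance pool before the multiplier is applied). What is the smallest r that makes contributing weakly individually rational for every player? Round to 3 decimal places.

With matching at rate r, one contributed unit becomes (1 + r) in the canal-maintenance pool and returns 5.8 × (1 + r) / 9 to the contributor.
Setting this equal to 1: 1 + r = 9/5.8 = 1.5517.
So the minimum matching rate is r = 1.5517 − 1 = 0.552.

0.552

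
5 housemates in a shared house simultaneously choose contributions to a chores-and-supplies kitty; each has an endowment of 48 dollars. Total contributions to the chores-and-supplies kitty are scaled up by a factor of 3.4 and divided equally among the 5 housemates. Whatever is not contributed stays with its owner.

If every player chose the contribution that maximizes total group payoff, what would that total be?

Each contributed unit returns 3.400 to the group as a whole (0.6800 to each of 5 players), which exceeds 1, so the social optimum is full contribution: group total = 3.400 × 240 = 816.00.

816.00 dollars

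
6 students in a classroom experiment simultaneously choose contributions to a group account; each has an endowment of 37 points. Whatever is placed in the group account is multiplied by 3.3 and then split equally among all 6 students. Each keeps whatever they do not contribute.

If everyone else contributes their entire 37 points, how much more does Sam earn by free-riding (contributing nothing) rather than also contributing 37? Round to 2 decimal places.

16.65 points

Switching from a contribution of 37 to 0 lets Sam keep an extra 37 points, but lowers the group account by 37, which costs Sam their own share of that drop: 3.3/6 × 37 = 20.35.
Net gain = 37 − 20.35 = 16.65. The private return per contributed unit (0.5500) is below 1, so free-riding is indeed the best response regardless of what the others do.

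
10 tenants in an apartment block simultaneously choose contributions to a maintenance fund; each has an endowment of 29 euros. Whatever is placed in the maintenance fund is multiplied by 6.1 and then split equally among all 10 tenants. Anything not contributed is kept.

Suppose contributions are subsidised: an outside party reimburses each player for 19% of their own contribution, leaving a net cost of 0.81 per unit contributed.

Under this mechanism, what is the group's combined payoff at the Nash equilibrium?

290.00 euros

With the mechanism, a contributed unit returns (6.1/10) / 0.81 = 0.7531 per unit of net cost — still below 1 — so contributing 0 remains dominant for every player.
Everyone keeps their endowment and the group total is 10 × 29 = 290.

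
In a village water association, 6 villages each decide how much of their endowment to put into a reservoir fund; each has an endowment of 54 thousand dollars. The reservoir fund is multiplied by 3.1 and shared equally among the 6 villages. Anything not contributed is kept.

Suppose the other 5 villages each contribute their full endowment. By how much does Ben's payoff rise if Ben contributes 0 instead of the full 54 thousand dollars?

Switching from a contribution of 54 to 0 lets Ben keep an extra 54 thousand dollars, but lowers the reservoir fund by 54, which costs Ben their own share of that drop: 3.1/6 × 54 = 27.90.
Net gain = 54 − 27.90 = 26.10. The private return per contributed unit (0.5167) is below 1, so free-riding is indeed the best response regardless of what the others do.

26.10 thousand dollars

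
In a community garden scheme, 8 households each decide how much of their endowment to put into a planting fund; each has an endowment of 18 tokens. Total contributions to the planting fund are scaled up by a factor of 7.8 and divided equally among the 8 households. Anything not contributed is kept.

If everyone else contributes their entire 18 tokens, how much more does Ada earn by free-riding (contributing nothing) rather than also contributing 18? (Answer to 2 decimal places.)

Switching from a contribution of 18 to 0 lets Ada keep an extra 18 tokens, but lowers the planting fund by 18, which costs Ada their own share of that drop: 7.8/8 × 18 = 17.55.
Net gain = 18 − 17.55 = 0.45. The private return per contributed unit (0.9750) is below 1, so free-riding is indeed the best response regardless of what the others do.

0.45 tokens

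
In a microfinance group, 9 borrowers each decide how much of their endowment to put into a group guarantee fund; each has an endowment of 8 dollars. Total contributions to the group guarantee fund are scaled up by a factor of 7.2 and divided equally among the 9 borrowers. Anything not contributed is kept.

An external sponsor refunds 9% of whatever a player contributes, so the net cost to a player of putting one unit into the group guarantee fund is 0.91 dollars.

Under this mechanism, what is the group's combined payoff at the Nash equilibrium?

Even with the mechanism, each unit contributed returns only (7.2/9) / 0.91 = 0.8791 per unit of net cost, so contributing nothing is still dominant.
Everyone keeps their endowment and the group total is 9 × 8 = 72.

72.00 dollars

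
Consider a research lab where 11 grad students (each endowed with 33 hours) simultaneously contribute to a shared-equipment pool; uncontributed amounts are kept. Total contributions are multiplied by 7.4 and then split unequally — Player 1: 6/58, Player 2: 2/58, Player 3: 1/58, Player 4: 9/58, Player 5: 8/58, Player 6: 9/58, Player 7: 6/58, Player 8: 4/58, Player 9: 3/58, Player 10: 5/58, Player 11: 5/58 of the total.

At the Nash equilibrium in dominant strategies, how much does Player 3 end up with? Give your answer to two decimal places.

A player with share s gets back 7.4·s per unit contributed, so full contribution is dominant for anyone with s > 1/7.4 = 0.1351 and zero contribution is dominant for anyone below.
Player 4, Player 5 and Player 6 are above the threshold, contributing 33 each; the remaining 8 contribute 0. Total contributed: 99.
Player 3 keeps 33 and receives 7.4 × 99 × 1/58 = 12.63 from the shared-equipment pool, for a payoff of 45.63.

45.63 hours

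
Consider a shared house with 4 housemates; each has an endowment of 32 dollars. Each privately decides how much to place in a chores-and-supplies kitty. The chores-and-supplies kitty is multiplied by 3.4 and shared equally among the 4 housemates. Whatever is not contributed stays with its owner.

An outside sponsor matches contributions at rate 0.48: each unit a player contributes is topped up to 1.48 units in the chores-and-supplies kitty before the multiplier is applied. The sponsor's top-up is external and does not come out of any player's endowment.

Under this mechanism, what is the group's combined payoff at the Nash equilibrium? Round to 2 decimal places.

With the mechanism, a contributed unit returns 3.4 × 1.48 / 4 = 1.2580 per unit of net cost to the contributor — now above 1 — so contributing fully is weakly dominant for every player.
So the Nash equilibrium is full contribution by all 4; the group earns 3.4 × 1.48 × 128 = 644.10.

644.10 dollars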